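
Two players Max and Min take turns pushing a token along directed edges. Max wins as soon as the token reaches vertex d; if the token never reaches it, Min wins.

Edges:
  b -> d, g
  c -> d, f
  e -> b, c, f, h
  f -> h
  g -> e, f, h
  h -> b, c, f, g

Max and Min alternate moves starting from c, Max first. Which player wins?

Max

Track states (vertex, player-to-move).
A0 = {(d,Max), (d,Min)}
A1: add {(b,Max), (c,Max)}.
(c,Max) ∈ A1 ⇒ Max forces the target.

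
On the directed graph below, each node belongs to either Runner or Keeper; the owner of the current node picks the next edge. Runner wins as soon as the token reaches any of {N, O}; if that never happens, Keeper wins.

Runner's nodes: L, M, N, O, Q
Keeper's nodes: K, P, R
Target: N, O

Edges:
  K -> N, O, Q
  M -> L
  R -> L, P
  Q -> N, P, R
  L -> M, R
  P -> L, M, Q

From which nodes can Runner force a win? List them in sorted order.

A0 = {N, O}
A1: add {Q} — Q (Runner) has Q→N.
A2: add {K} — K (Keeper): all of {N, O, Q} already in.
A3 = A2; e.g. L (Runner) has no edge into A2. Fixed point.
Runner's winning region = {K, N, O, Q}.

K, N, O, Q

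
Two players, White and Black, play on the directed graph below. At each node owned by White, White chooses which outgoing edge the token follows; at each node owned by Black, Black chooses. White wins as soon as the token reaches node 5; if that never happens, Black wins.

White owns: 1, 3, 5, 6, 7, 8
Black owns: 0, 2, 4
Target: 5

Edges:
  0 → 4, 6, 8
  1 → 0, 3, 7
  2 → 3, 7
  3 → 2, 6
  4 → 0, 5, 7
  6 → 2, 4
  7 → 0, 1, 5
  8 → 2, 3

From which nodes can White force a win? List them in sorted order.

1, 5, 7

A0 = {5}
A1: add {7} — 7 (White) has 7→5.
A2: add {1} — 1 (White) has 1→7.
A3 = A2; e.g. 0 (Black) can still go to 4. Fixed point.
White's winning region = {1, 5, 7}.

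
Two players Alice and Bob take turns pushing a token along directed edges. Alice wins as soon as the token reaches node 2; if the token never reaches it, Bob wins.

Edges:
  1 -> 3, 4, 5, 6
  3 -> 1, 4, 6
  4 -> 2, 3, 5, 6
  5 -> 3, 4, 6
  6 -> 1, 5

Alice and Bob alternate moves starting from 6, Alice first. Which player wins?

Bob

Track states (vertex, player-to-move).
A0 = {(2,Alice), (2,Bob)}
A1: add {(4,Alice)}.
A2 = A1; e.g. (1,Alice) stays out. (6,Alice) never enters ⇒ Bob avoids the target.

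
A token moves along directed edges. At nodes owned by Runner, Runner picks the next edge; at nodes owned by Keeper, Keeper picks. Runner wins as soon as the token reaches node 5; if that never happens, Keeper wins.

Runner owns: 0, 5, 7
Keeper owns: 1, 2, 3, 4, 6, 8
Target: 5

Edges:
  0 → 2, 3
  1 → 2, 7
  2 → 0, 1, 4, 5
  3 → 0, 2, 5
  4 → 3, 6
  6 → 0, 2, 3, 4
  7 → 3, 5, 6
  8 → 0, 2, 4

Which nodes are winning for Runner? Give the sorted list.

A0 = {5}
A1: add {7} — 7 (Runner) has 7→5.
A2 = A1; e.g. 0 (Runner) has no edge into A1. Fixed point.
Runner's winning region = {5, 7}.

5, 7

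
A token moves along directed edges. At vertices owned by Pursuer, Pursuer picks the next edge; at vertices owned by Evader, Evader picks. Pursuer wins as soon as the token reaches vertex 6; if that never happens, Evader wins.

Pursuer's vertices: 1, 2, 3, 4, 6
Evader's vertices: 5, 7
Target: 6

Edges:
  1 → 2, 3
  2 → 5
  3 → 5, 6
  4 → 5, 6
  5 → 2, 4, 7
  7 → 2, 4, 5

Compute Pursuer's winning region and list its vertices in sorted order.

A0 = {6}
A1: add {3, 4} — 3 (Pursuer) has 3→6; 4 (Pursuer) has 4→6.
A2: add {1} — 1 (Pursuer) has 1→3.
A3 = A2; e.g. 2 (Pursuer) has no edge into A2. Fixed point.
Pursuer's winning region = {1, 3, 4, 6}.

1, 3, 4, 6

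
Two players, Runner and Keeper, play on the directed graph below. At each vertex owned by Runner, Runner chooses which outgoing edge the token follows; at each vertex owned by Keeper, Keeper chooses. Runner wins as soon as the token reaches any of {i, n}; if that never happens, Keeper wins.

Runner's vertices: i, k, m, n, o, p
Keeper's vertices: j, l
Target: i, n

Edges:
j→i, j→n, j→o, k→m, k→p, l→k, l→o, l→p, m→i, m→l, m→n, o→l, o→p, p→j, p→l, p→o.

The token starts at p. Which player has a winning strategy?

A0 = {i, n}
A1: add {m} — m (Runner) has m→i.
A2: add {k} — k (Runner) has k→m.
A3 = A2; e.g. j (Keeper) can still go to o. Fixed point.
p never enters the attractor, so Keeper can avoid the target forever.

Keeper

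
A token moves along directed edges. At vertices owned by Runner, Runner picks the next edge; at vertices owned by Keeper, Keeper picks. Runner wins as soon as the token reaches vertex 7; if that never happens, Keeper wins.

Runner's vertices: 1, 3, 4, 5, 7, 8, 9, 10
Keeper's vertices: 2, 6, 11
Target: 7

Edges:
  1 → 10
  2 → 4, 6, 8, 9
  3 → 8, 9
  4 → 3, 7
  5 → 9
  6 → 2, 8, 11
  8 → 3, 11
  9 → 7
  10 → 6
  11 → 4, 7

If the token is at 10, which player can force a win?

Keeper

A0 = {7}
A1: add {4, 9} — 4 (Runner) has 4→7; 9 (Runner) has 9→7.
A2: add {3, 5, 11} — 3 (Runner) has 3→9; 5 (Runner) has 5→9; 11 (Keeper): all of {4, 7} already in.
A3: add {8} — 8 (Runner) has 8→3.
A4 = A3; e.g. 1 (Runner) has no edge into A3. Fixed point.
10 never enters the attractor, so Keeper can avoid the target forever.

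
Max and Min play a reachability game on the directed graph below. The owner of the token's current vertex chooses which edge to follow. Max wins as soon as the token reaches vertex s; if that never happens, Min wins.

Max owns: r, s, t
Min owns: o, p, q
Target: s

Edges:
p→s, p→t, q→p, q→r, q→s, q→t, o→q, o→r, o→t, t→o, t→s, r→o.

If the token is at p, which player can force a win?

A0 = {s}
A1: add {t} — t (Max) has t→s.
A2: add {p} — p (Min): all of {s, t} already in.
A3 = A2; e.g. o (Min) can still go to q. Fixed point.
p ∈ A2, so Max can force the target.

Max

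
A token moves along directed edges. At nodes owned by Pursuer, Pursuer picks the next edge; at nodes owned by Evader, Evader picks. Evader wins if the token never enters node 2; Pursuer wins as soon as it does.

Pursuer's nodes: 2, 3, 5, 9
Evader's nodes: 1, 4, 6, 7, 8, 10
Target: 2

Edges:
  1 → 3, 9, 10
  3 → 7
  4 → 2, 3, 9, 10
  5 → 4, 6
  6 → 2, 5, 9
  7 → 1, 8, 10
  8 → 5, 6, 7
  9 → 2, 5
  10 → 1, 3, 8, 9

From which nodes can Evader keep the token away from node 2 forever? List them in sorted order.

1, 3, 4, 5, 6, 7, 8, 10

A0 = {2}
A1: add {9} — 9 (Pursuer) has 9→2.
A2 = A1; e.g. 1 (Evader) can still go to 3. Fixed point.
Pursuer's attractor = {2, 9}; Evader avoids the target exactly from the complement.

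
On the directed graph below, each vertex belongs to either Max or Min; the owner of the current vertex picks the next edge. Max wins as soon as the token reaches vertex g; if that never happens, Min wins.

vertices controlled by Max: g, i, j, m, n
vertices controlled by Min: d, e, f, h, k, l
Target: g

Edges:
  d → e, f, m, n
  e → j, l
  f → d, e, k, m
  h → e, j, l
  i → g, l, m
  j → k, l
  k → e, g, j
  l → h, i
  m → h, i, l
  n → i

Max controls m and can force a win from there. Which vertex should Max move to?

A0 = {g}
A1: add {i} — i (Max) has i→g.
A2: add {m, n} — m (Max) has m→i; n (Max) has n→i.
A3 = A2; e.g. d (Min) can still go to e. Fixed point.
From m, successor i is in the attractor (rank 1); the other successors h, l are not.

i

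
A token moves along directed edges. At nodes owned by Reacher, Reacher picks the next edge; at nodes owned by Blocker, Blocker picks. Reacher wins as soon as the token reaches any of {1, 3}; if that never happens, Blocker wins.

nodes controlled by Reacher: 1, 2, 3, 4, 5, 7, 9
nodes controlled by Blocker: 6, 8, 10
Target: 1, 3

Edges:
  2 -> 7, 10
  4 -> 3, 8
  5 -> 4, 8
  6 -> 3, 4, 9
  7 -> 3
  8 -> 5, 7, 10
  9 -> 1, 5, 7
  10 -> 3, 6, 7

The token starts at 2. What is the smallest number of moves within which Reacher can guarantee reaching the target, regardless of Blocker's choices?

A0 = {1, 3}
A1: add {4, 7, 9} — 4 (Reacher) has 4→3; 7 (Reacher) has 7→3; 9 (Reacher) has 9→1.
A2: add {2, 5, 6} — 2 (Reacher) has 2→7; 5 (Reacher) has 5→4; 6 (Blocker): all of {3, 4, 9} already in.
2 enters the attractor at level 2, so Reacher can force the target in 2 moves from there.

2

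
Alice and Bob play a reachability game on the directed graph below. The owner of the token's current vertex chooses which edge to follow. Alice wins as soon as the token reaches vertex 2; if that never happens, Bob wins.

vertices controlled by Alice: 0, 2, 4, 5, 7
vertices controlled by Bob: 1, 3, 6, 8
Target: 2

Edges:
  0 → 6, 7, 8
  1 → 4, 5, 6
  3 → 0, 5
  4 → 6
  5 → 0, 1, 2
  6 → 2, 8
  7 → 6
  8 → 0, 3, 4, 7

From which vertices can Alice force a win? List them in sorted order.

2, 5

A0 = {2}
A1: add {5} — 5 (Alice) has 5→2.
A2 = A1; e.g. 0 (Alice) has no edge into A1. Fixed point.
Alice's winning region = {2, 5}.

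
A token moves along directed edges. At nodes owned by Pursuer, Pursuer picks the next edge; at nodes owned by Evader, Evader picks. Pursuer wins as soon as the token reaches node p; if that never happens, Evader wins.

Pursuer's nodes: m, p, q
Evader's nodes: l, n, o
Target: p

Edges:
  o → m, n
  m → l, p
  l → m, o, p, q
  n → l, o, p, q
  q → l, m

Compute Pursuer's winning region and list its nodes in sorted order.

m, p, q

A0 = {p}
A1: add {m} — m (Pursuer) has m→p.
A2: add {q} — q (Pursuer) has q→m.
A3 = A2; e.g. l (Evader) can still go to o. Fixed point.
Pursuer's winning region = {m, p, q}.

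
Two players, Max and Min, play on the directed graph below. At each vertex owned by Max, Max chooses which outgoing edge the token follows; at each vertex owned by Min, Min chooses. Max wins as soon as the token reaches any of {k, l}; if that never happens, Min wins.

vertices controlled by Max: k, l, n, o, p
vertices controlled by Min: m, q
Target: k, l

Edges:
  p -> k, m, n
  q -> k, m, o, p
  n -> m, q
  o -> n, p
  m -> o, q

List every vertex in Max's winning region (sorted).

A0 = {k, l}
A1: add {p} — p (Max) has p→k.
A2: add {o} — o (Max) has o→p.
A3 = A2; e.g. m (Min) can still go to q. Fixed point.
Max's winning region = {k, l, o, p}.

k, l, o, p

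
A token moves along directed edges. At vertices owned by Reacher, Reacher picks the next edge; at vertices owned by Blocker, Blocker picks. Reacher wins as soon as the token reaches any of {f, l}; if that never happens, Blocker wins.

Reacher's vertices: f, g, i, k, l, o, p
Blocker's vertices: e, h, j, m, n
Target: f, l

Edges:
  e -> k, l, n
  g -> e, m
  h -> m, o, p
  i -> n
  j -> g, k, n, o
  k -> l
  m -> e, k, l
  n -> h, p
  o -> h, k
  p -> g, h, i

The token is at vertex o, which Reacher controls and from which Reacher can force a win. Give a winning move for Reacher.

k

A0 = {f, l}
A1: add {k} — k (Reacher) has k→l.
A2: add {o} — o (Reacher) has o→k.
A3 = A2; e.g. e (Blocker) can still go to n. Fixed point.
From o, successor k is in the attractor (rank 1); the other successor h is not.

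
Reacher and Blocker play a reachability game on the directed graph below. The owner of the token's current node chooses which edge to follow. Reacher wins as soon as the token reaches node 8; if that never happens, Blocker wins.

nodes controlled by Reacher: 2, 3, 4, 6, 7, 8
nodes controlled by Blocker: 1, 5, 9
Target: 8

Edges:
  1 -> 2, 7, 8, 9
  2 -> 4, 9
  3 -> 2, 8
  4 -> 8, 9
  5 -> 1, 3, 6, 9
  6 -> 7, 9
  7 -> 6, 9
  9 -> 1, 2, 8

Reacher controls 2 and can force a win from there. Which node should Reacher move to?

A0 = {8}
A1: add {3, 4} — 3 (Reacher) has 3→8; 4 (Reacher) has 4→8.
A2: add {2} — 2 (Reacher) has 2→4.
A3 = A2; e.g. 1 (Blocker) can still go to 7. Fixed point.
From 2, successor 4 is in the attractor (rank 1); the other successor 9 is not.

4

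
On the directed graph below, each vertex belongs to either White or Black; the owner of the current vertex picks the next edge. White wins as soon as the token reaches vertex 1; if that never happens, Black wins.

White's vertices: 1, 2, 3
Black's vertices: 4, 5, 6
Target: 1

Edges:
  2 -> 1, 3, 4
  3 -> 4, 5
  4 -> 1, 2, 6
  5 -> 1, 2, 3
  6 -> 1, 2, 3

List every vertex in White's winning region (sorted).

1, 2

A0 = {1}
A1: add {2} — 2 (White) has 2→1.
A2 = A1; e.g. 3 (White) has no edge into A1. Fixed point.
White's winning region = {1, 2}.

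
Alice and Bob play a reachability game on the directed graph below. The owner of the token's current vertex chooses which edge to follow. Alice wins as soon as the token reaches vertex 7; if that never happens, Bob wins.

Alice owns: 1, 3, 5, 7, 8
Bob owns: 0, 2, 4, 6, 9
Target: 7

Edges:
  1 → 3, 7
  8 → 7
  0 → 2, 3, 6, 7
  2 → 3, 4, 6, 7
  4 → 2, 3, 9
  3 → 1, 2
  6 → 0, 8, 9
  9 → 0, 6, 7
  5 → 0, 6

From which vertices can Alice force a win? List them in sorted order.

A0 = {7}
A1: add {1, 8} — 1 (Alice) has 1→7; 8 (Alice) has 8→7.
A2: add {3} — 3 (Alice) has 3→1.
A3 = A2; e.g. 0 (Bob) can still go to 2. Fixed point.
Alice's winning region = {1, 3, 7, 8}.

1, 3, 7, 8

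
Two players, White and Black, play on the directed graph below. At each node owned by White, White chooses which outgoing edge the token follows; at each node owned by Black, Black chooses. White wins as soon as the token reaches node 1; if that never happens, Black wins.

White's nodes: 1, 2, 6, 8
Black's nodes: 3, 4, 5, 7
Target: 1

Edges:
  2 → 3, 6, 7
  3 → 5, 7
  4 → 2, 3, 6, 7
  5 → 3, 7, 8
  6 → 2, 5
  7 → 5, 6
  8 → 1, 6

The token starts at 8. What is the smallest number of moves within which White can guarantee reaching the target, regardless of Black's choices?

1

A0 = {1}
A1: add {8} — 8 (White) has 8→1.
A2 = A1; e.g. 2 (White) has no edge into A1. Fixed point.
8 enters the attractor at level 1, so White can force the target in 1 move from there.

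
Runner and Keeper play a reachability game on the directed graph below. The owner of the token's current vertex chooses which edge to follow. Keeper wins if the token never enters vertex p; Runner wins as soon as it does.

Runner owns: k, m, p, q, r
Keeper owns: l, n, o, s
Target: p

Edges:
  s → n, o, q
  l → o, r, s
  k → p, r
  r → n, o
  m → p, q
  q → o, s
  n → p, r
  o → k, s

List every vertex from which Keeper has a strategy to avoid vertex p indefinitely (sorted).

l, n, o, q, r, s

A0 = {p}
A1: add {k, m} — k (Runner) has k→p; m (Runner) has m→p.
A2 = A1; e.g. l (Keeper) can still go to o. Fixed point.
Runner's attractor = {k, m, p}; Keeper avoids the target exactly from the complement.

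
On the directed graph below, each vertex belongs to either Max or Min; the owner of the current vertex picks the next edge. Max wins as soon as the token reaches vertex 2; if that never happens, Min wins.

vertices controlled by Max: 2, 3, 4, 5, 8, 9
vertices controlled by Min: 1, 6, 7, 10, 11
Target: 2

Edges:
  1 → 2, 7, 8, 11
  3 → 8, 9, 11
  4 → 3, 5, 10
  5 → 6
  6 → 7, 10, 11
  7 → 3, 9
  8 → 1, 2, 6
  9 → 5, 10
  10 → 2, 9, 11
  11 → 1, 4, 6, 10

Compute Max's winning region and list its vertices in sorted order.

2, 3, 4, 8

A0 = {2}
A1: add {8} — 8 (Max) has 8→2.
A2: add {3} — 3 (Max) has 3→8.
A3: add {4} — 4 (Max) has 4→3.
A4 = A3; e.g. 1 (Min) can still go to 7. Fixed point.
Max's winning region = {2, 3, 4, 8}.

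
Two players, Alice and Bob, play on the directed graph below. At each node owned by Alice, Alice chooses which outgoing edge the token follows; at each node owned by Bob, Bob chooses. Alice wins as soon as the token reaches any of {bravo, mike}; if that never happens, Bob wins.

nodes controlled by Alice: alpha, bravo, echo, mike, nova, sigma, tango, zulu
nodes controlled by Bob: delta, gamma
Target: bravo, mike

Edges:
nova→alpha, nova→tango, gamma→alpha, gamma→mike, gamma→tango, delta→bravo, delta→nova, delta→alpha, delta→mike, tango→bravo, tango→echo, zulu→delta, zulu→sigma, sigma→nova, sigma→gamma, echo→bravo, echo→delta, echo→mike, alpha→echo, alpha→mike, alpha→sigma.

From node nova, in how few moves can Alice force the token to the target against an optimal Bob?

A0 = {bravo, mike}
A1: add {alpha, echo, tango} — alpha (Alice) has alpha→mike; echo (Alice) has echo→bravo; tango (Alice) has tango→bravo.
A2: add {gamma, nova} — nova (Alice) has nova→alpha; gamma (Bob): all of {alpha, mike, tango} already in.
nova enters the attractor at level 2, so Alice can force the target in 2 moves from there.

2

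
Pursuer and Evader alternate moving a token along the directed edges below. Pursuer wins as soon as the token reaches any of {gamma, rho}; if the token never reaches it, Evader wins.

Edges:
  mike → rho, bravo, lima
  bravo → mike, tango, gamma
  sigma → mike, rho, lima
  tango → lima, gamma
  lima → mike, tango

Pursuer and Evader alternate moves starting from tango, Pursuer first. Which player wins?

Track states (vertex, player-to-move).
A0 = {(rho,Pursuer), (rho,Evader), (gamma,Pursuer), (gamma,Evader)}
A1: add {(mike,Pursuer), (bravo,Pursuer), (sigma,Pursuer), (tango,Pursuer)}.
(tango,Pursuer) ∈ A1 ⇒ Pursuer forces the target.

Pursuer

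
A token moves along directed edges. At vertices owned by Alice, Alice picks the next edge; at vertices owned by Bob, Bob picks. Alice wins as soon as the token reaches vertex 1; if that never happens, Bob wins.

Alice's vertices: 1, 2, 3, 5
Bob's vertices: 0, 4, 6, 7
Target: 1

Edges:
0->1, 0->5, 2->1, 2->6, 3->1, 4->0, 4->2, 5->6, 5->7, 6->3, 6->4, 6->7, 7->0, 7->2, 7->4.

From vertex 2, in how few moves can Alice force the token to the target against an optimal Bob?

A0 = {1}
A1: add {2, 3} — 2 (Alice) has 2→1; 3 (Alice) has 3→1.
A2 = A1; e.g. 0 (Bob) can still go to 5. Fixed point.
2 enters the attractor at level 1, so Alice can force the target in 1 move from there.

1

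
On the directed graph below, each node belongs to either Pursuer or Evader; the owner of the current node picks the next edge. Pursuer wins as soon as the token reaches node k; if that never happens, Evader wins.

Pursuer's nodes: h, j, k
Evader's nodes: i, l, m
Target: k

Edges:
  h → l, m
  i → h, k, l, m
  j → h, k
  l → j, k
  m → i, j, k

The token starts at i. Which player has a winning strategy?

Evader

A0 = {k}
A1: add {j} — j (Pursuer) has j→k.
A2: add {l} — l (Evader): all of {j, k} already in.
A3: add {h} — h (Pursuer) has h→l.
A4 = A3; e.g. i (Evader) can still go to m. Fixed point.
i never enters the attractor, so Evader can avoid the target forever.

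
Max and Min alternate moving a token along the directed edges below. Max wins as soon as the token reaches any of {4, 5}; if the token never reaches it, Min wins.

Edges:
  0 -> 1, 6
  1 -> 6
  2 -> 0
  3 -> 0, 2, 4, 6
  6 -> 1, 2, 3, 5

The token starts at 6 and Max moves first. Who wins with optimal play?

Track states (vertex, player-to-move).
A0 = {(4,Max), (4,Min), (5,Max), (5,Min)}
A1: add {(3,Max), (6,Max)}.
(6,Max) ∈ A1 ⇒ Max forces the target.

Max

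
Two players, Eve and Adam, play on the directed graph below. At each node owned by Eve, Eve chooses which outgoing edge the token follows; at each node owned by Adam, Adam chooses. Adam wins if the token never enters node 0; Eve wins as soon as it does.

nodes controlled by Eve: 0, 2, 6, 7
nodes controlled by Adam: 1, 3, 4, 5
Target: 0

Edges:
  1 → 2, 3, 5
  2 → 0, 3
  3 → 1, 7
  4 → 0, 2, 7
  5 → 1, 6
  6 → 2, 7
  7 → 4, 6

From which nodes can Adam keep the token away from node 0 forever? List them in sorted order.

1, 3, 5

A0 = {0}
A1: add {2} — 2 (Eve) has 2→0.
A2: add {6} — 6 (Eve) has 6→2.
A3: add {7} — 7 (Eve) has 7→6.
A4: add {4} — 4 (Adam): all of {0, 2, 7} already in.
A5 = A4; e.g. 1 (Adam) can still go to 3. Fixed point.
Eve's attractor = {0, 2, 4, 6, 7}; Adam avoids the target exactly from the complement.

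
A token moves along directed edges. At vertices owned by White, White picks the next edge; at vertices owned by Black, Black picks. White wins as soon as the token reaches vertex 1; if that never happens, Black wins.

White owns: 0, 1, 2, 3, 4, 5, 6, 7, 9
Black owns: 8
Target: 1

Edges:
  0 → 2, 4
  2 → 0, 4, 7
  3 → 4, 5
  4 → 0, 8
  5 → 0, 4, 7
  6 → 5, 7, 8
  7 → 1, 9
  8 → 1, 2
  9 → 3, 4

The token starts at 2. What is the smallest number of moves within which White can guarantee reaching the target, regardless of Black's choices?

2

A0 = {1}
A1: add {7} — 7 (White) has 7→1.
A2: add {2, 5, 6} — 2 (White) has 2→7; 5 (White) has 5→7; 6 (White) has 6→7.
2 enters the attractor at level 2, so White can force the target in 2 moves from there.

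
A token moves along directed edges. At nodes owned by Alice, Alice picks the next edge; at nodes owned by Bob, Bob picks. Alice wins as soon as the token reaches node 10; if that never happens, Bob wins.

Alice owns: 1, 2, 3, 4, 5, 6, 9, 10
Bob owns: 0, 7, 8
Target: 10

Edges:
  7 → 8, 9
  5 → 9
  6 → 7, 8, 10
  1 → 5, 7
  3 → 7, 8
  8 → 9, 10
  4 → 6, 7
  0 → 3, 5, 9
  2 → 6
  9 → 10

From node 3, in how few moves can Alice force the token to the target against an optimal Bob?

3

A0 = {10}
A1: add {6, 9} — 6 (Alice) has 6→10; 9 (Alice) has 9→10.
A2: add {2, 4, 5, 8} — 2 (Alice) has 2→6; 4 (Alice) has 4→6; 5 (Alice) has 5→9; 8 (Bob): all of {9, 10} already in.
A3: add {1, 3, 7} — 1 (Alice) has 1→5; 3 (Alice) has 3→8; 7 (Bob): all of {8, 9} already in.
3 enters the attractor at level 3, so Alice can force the target in 3 moves from there.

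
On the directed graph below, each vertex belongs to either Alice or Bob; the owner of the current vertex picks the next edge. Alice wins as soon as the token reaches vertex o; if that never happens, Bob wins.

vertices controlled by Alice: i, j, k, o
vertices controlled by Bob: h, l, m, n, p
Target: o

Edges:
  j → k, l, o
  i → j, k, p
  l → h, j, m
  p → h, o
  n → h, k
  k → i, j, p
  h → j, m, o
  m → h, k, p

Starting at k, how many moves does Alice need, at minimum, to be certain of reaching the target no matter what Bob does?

2

A0 = {o}
A1: add {j} — j (Alice) has j→o.
A2: add {i, k} — i (Alice) has i→j; k (Alice) has k→j.
A3 = A2; e.g. h (Bob) can still go to m. Fixed point.
k enters the attractor at level 2, so Alice can force the target in 2 moves from there.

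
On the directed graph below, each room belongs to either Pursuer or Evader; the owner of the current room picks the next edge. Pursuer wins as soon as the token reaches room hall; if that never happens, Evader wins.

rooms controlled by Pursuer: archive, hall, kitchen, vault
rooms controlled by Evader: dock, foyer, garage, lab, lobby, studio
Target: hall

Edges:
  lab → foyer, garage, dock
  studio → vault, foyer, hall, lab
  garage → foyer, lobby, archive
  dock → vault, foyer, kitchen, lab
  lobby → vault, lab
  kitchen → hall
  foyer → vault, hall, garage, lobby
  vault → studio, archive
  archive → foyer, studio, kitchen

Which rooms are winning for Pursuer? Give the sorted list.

archive, hall, kitchen, vault

A0 = {hall}
A1: add {kitchen} — kitchen (Pursuer) has kitchen→hall.
A2: add {archive} — archive (Pursuer) has archive→kitchen.
A3: add {vault} — vault (Pursuer) has vault→archive.
A4 = A3; e.g. foyer (Evader) can still go to garage. Fixed point.
Pursuer's winning region = {archive, hall, kitchen, vault}.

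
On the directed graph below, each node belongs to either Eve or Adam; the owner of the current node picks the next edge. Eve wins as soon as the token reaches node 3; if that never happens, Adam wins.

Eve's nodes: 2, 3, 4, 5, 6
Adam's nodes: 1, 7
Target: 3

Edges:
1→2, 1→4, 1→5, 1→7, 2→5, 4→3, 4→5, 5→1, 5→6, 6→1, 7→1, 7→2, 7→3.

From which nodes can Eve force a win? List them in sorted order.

3, 4

A0 = {3}
A1: add {4} — 4 (Eve) has 4→3.
A2 = A1; e.g. 1 (Adam) can still go to 2. Fixed point.
Eve's winning region = {3, 4}.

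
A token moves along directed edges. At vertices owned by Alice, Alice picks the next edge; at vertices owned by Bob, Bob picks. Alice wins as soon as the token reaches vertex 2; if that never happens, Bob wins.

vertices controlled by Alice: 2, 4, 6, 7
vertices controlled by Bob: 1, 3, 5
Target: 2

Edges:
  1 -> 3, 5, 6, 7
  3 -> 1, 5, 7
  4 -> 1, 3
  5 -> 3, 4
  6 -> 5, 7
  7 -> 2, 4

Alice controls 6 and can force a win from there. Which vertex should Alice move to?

7

A0 = {2}
A1: add {7} — 7 (Alice) has 7→2.
A2: add {6} — 6 (Alice) has 6→7.
A3 = A2; e.g. 1 (Bob) can still go to 3. Fixed point.
From 6, successor 7 is in the attractor (rank 1); the other successor 5 is not.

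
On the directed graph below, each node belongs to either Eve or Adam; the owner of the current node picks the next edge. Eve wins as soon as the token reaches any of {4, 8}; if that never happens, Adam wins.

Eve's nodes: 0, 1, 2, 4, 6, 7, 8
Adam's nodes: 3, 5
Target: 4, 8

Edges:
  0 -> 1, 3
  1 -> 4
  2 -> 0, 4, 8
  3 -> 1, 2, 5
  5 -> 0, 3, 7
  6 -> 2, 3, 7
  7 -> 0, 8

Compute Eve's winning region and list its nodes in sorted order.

0, 1, 2, 4, 6, 7, 8

A0 = {4, 8}
A1: add {1, 2, 7} — 1 (Eve) has 1→4; 2 (Eve) has 2→4; 7 (Eve) has 7→8.
A2: add {0, 6} — 0 (Eve) has 0→1; 6 (Eve) has 6→2.
A3 = A2; e.g. 3 (Adam) can still go to 5. Fixed point.
Eve's winning region = {0, 1, 2, 4, 6, 7, 8}.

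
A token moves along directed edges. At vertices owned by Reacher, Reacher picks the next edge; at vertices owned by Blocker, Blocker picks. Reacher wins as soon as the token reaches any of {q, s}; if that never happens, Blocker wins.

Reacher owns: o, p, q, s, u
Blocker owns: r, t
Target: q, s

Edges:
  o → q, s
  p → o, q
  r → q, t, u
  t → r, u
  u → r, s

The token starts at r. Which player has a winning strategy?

A0 = {q, s}
A1: add {o, p, u} — o (Reacher) has o→q; p (Reacher) has p→q; u (Reacher) has u→s.
A2 = A1; e.g. r (Blocker) can still go to t. Fixed point.
r never enters the attractor, so Blocker can avoid the target forever.

Blocker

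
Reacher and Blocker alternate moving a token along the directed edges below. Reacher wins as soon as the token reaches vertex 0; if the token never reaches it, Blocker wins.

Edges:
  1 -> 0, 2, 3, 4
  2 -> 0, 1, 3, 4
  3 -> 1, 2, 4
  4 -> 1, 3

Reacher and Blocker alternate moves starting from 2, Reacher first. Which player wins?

Reacher

Track states (vertex, player-to-move).
A0 = {(0,Reacher), (0,Blocker)}
A1: add {(1,Reacher), (2,Reacher)}.
(2,Reacher) ∈ A1 ⇒ Reacher forces the target.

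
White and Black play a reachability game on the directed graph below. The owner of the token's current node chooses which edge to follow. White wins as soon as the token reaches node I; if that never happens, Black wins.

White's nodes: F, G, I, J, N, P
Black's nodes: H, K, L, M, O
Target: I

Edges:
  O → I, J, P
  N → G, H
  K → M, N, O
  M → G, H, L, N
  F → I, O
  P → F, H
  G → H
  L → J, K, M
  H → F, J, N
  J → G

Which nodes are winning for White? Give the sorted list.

A0 = {I}
A1: add {F} — F (White) has F→I.
A2: add {P} — P (White) has P→F.
A3 = A2; e.g. G (White) has no edge into A2. Fixed point.
White's winning region = {F, I, P}.

F, I, P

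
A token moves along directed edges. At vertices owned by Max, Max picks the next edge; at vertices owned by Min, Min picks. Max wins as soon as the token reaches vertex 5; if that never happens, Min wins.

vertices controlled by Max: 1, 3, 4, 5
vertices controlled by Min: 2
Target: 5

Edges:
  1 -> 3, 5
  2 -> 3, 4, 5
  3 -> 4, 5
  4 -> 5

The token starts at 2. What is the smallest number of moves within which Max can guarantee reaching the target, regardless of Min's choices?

2

A0 = {5}
A1: add {1, 3, 4} — 1 (Max) has 1→5; 3 (Max) has 3→5; 4 (Max) has 4→5.
A2: add {2} — 2 (Min): all of {3, 4, 5} already in.
A2 = all vertices. Fixed point.
2 enters the attractor at level 2, so Max can force the target in 2 moves from there.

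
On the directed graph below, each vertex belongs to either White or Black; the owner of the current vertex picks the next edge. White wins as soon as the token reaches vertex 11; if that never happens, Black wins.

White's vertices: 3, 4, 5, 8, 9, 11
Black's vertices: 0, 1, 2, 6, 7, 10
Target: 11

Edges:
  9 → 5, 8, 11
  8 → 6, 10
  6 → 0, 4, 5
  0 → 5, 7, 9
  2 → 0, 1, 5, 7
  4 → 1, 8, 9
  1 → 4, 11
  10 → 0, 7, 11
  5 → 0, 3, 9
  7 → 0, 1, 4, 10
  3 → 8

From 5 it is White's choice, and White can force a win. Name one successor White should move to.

A0 = {11}
A1: add {9} — 9 (White) has 9→11.
A2: add {4, 5} — 4 (White) has 4→9; 5 (White) has 5→9.
A3: add {1} — 1 (Black): all of {4, 11} already in.
A4 = A3; e.g. 0 (Black) can still go to 7. Fixed point.
From 5, successor 9 is in the attractor (rank 1); the other successors 0, 3 are not.

9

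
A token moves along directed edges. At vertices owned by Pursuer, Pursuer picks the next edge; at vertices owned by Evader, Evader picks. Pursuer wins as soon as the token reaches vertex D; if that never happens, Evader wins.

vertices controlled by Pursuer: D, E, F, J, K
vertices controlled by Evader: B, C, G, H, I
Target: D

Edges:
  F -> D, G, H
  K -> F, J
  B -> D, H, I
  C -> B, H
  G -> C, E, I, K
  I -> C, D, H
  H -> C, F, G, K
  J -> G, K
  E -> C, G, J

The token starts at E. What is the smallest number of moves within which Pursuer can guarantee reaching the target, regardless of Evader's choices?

A0 = {D}
A1: add {F} — F (Pursuer) has F→D.
A2: add {K} — K (Pursuer) has K→F.
A3: add {J} — J (Pursuer) has J→K.
A4: add {E} — E (Pursuer) has E→J.
A5 = A4; e.g. B (Evader) can still go to H. Fixed point.
E enters the attractor at level 4, so Pursuer can force the target in 4 moves from there.

4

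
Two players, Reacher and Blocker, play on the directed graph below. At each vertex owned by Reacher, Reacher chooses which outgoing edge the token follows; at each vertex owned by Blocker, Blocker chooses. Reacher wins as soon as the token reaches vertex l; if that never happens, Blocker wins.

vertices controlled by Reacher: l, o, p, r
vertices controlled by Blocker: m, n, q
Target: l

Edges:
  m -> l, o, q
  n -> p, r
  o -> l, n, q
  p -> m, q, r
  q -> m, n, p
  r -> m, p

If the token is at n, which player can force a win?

A0 = {l}
A1: add {o} — o (Reacher) has o→l.
A2 = A1; e.g. m (Blocker) can still go to q. Fixed point.
n never enters the attractor, so Blocker can avoid the target forever.

Blocker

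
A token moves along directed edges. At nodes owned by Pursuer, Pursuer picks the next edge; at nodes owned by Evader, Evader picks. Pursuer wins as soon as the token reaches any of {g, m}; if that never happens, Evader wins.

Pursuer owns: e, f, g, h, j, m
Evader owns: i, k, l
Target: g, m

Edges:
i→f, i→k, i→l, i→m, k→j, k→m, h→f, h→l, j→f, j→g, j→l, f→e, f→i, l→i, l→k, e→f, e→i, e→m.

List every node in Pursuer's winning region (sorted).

e, f, g, h, j, k, m

A0 = {g, m}
A1: add {e, j} — e (Pursuer) has e→m; j (Pursuer) has j→g.
A2: add {f, k} — f (Pursuer) has f→e; k (Evader): all of {j, m} already in.
A3: add {h} — h (Pursuer) has h→f.
A4 = A3; e.g. i (Evader) can still go to l. Fixed point.
Pursuer's winning region = {e, f, g, h, j, k, m}.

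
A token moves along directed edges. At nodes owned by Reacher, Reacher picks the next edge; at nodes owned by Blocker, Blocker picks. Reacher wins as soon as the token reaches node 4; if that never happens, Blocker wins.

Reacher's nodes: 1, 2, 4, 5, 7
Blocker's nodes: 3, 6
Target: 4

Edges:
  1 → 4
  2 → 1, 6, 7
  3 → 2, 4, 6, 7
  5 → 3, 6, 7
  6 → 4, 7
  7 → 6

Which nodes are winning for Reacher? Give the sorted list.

A0 = {4}
A1: add {1} — 1 (Reacher) has 1→4.
A2: add {2} — 2 (Reacher) has 2→1.
A3 = A2; e.g. 3 (Blocker) can still go to 6. Fixed point.
Reacher's winning region = {1, 2, 4}.

1, 2, 4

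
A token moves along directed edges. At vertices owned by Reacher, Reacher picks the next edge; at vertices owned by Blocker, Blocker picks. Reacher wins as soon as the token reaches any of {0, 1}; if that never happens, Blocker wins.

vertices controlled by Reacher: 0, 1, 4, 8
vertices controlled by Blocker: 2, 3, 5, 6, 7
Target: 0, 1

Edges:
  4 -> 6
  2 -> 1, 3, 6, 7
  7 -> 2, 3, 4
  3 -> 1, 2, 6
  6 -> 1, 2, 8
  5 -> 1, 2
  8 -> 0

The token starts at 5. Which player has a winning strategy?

Blocker

A0 = {0, 1}
A1: add {8} — 8 (Reacher) has 8→0.
A2 = A1; e.g. 2 (Blocker) can still go to 3. Fixed point.
5 never enters the attractor, so Blocker can avoid the target forever.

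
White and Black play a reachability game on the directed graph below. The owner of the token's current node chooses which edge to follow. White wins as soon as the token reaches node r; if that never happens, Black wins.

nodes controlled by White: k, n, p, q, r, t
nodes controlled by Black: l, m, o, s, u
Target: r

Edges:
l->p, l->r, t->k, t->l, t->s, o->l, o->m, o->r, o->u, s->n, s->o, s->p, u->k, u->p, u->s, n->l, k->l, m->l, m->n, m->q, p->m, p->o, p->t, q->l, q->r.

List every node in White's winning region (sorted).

q, r

A0 = {r}
A1: add {q} — q (White) has q→r.
A2 = A1; e.g. k (White) has no edge into A1. Fixed point.
White's winning region = {q, r}.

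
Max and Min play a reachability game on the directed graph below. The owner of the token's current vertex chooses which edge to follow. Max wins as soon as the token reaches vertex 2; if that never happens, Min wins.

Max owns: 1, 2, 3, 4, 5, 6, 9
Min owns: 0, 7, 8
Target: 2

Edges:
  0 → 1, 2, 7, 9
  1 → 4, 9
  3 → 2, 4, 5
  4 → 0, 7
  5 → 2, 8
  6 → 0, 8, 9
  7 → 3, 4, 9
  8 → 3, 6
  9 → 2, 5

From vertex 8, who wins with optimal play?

A0 = {2}
A1: add {3, 5, 9} — 3 (Max) has 3→2; 5 (Max) has 5→2; 9 (Max) has 9→2.
A2: add {1, 6} — 1 (Max) has 1→9; 6 (Max) has 6→9.
A3: add {8} — 8 (Min): all of {3, 6} already in.
A4 = A3; e.g. 0 (Min) can still go to 7. Fixed point.
8 ∈ A3, so Max can force the target.

Max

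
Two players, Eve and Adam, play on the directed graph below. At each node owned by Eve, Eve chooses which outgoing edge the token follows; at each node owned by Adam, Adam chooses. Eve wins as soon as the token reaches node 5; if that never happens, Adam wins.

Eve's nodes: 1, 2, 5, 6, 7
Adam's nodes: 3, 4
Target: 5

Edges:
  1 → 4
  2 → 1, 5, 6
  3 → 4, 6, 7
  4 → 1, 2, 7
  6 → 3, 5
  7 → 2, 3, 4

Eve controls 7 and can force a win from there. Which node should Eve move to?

2

A0 = {5}
A1: add {2, 6} — 2 (Eve) has 2→5; 6 (Eve) has 6→5.
A2: add {7} — 7 (Eve) has 7→2.
A3 = A2; e.g. 1 (Eve) has no edge into A2. Fixed point.
From 7, successor 2 is in the attractor (rank 1); the other successors 3, 4 are not.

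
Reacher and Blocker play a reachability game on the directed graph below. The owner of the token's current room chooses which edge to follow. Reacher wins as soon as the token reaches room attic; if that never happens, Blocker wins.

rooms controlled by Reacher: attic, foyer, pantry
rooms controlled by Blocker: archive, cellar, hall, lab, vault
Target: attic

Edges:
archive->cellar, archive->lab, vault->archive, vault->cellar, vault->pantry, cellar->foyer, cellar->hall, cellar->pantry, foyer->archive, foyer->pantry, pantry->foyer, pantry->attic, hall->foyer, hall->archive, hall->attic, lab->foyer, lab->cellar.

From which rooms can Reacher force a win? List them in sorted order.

A0 = {attic}
A1: add {pantry} — pantry (Reacher) has pantry→attic.
A2: add {foyer} — foyer (Reacher) has foyer→pantry.
A3 = A2; e.g. archive (Blocker) can still go to cellar. Fixed point.
Reacher's winning region = {attic, foyer, pantry}.

attic, foyer, pantry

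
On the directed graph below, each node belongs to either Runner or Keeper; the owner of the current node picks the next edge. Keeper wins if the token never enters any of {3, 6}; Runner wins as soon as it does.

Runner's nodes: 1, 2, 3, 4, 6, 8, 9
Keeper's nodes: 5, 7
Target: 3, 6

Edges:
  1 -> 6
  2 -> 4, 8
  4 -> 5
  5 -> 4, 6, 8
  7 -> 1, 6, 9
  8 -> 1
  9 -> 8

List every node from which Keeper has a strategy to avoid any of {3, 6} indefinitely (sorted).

4, 5

A0 = {3, 6}
A1: add {1} — 1 (Runner) has 1→6.
A2: add {8} — 8 (Runner) has 8→1.
A3: add {2, 9} — 2 (Runner) has 2→8; 9 (Runner) has 9→8.
A4: add {7} — 7 (Keeper): all of {1, 6, 9} already in.
A5 = A4; e.g. 4 (Runner) has no edge into A4. Fixed point.
Runner's attractor = {1, 2, 3, 6, 7, 8, 9}; Keeper avoids the target exactly from the complement.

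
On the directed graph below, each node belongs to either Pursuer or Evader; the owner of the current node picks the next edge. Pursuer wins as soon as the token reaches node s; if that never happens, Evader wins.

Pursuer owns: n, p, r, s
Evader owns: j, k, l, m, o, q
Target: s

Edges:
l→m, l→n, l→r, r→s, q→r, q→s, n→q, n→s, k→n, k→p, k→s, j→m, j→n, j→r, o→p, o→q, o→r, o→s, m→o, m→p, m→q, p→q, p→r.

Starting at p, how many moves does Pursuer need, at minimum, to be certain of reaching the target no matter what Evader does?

A0 = {s}
A1: add {n, r} — n (Pursuer) has n→s; r (Pursuer) has r→s.
A2: add {p, q} — p (Pursuer) has p→r; q (Evader): all of {r, s} already in.
p enters the attractor at level 2, so Pursuer can force the target in 2 moves from there.

2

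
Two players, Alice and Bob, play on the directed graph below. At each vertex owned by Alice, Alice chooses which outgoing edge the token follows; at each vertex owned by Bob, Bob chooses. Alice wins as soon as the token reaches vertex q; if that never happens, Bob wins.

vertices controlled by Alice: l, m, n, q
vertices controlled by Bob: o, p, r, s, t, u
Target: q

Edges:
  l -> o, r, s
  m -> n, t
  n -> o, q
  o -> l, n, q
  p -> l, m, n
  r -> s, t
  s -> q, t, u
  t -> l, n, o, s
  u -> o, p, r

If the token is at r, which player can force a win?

A0 = {q}
A1: add {n} — n (Alice) has n→q.
A2: add {m} — m (Alice) has m→n.
A3 = A2; e.g. l (Alice) has no edge into A2. Fixed point.
r never enters the attractor, so Bob can avoid the target forever.

Bob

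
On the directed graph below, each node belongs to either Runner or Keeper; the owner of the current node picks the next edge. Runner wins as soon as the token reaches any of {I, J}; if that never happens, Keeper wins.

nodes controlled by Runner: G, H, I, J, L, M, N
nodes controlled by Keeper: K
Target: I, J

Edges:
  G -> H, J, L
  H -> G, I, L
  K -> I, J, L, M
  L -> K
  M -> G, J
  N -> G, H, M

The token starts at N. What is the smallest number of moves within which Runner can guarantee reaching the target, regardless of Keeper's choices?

A0 = {I, J}
A1: add {G, H, M} — G (Runner) has G→J; H (Runner) has H→I; M (Runner) has M→J.
A2: add {N} — N (Runner) has N→G.
A3 = A2; e.g. K (Keeper) can still go to L. Fixed point.
N enters the attractor at level 2, so Runner can force the target in 2 moves from there.

2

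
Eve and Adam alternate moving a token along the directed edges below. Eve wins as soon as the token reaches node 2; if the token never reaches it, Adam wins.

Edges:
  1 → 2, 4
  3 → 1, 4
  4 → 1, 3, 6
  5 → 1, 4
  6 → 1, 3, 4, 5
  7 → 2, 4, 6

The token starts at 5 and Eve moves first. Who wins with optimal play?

Adam

Track states (vertex, player-to-move).
A0 = {(2,Eve), (2,Adam)}
A1: add {(1,Eve), (7,Eve)}.
A2 = A1; e.g. (1,Adam) stays out. (5,Eve) never enters ⇒ Adam avoids the target.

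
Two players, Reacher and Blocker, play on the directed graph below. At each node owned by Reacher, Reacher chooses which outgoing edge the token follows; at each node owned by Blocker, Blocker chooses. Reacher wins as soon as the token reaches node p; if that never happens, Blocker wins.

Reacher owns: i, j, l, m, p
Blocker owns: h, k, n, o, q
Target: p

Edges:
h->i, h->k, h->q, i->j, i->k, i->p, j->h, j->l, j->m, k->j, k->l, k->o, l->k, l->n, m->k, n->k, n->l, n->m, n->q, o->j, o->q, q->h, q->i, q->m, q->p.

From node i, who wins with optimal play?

A0 = {p}
A1: add {i} — i (Reacher) has i→p.
A2 = A1; e.g. h (Blocker) can still go to k. Fixed point.
i ∈ A1, so Reacher can force the target.

Reacher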